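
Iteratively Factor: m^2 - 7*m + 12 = (m - 3)*(m - 4)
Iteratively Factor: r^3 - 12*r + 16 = (r + 4)*(r^2 - 4*r + 4) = (r - 2)*(r + 4)*(r - 2)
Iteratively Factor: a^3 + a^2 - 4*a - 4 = (a - 2)*(a^2 + 3*a + 2) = (a - 2)*(a + 2)*(a + 1)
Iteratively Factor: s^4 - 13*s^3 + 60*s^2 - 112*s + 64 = (s - 4)*(s^3 - 9*s^2 + 24*s - 16) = (s - 4)^2*(s^2 - 5*s + 4) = (s - 4)^2*(s - 1)*(s - 4)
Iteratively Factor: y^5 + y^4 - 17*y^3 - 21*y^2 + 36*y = (y)*(y^4 + y^3 - 17*y^2 - 21*y + 36) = y*(y + 3)*(y^3 - 2*y^2 - 11*y + 12) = y*(y - 1)*(y + 3)*(y^2 - y - 12) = y*(y - 4)*(y - 1)*(y + 3)*(y + 3)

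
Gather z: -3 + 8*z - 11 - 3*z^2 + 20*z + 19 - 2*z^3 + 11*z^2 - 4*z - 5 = -2*z^3 + 8*z^2 + 24*z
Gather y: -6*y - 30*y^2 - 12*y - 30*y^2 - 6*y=-60*y^2 - 24*y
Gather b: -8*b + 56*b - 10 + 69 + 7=48*b + 66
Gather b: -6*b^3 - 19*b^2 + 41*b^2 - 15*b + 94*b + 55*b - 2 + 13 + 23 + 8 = -6*b^3 + 22*b^2 + 134*b + 42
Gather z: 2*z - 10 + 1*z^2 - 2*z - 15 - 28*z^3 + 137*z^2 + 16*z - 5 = -28*z^3 + 138*z^2 + 16*z - 30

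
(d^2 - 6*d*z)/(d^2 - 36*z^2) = d/(d + 6*z)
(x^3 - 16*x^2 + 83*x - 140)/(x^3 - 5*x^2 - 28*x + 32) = (x^3 - 16*x^2 + 83*x - 140)/(x^3 - 5*x^2 - 28*x + 32)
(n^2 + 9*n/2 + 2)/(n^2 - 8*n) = (n^2 + 9*n/2 + 2)/(n*(n - 8))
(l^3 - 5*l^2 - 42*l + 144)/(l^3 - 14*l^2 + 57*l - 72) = (l + 6)/(l - 3)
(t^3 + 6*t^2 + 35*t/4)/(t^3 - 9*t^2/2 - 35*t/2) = (t + 7/2)/(t - 7)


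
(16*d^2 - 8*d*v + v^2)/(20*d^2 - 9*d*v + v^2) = (-4*d + v)/(-5*d + v)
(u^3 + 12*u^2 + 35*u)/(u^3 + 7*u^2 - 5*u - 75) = u*(u + 7)/(u^2 + 2*u - 15)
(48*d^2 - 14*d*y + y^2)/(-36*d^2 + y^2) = (-8*d + y)/(6*d + y)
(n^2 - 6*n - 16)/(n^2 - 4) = (n - 8)/(n - 2)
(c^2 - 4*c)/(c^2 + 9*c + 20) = c*(c - 4)/(c^2 + 9*c + 20)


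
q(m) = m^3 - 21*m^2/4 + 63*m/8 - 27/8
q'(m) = 3*m^2 - 21*m/2 + 63/8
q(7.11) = 146.64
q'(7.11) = 84.88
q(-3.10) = -108.03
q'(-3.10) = 69.26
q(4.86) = 25.69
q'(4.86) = 27.70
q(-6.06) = -466.44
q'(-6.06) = 181.68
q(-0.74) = -12.48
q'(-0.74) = 17.29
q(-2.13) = -53.63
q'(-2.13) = 43.85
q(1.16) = 0.26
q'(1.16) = -0.27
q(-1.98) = -47.31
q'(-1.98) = 40.43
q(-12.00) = -2581.88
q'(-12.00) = 565.88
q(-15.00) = -4677.75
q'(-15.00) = 840.38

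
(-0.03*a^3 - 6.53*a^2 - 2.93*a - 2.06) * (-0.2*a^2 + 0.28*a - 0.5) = 0.006*a^5 + 1.2976*a^4 - 1.2274*a^3 + 2.8566*a^2 + 0.8882*a + 1.03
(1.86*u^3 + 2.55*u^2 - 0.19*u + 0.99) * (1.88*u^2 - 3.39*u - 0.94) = 3.4968*u^5 - 1.5114*u^4 - 10.7501*u^3 + 0.1083*u^2 - 3.1775*u - 0.9306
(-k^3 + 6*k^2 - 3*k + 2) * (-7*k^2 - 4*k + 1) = 7*k^5 - 38*k^4 - 4*k^3 + 4*k^2 - 11*k + 2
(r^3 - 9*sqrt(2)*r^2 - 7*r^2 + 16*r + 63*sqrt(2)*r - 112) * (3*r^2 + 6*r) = 3*r^5 - 27*sqrt(2)*r^4 - 15*r^4 + 6*r^3 + 135*sqrt(2)*r^3 - 240*r^2 + 378*sqrt(2)*r^2 - 672*r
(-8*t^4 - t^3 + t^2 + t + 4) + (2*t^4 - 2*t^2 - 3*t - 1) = -6*t^4 - t^3 - t^2 - 2*t + 3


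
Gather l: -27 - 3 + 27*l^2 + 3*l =27*l^2 + 3*l - 30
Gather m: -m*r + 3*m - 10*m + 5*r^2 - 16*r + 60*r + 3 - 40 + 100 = m*(-r - 7) + 5*r^2 + 44*r + 63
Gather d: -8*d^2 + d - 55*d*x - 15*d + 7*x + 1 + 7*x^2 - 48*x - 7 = -8*d^2 + d*(-55*x - 14) + 7*x^2 - 41*x - 6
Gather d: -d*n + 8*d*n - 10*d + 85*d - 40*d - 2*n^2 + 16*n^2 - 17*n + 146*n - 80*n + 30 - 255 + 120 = d*(7*n + 35) + 14*n^2 + 49*n - 105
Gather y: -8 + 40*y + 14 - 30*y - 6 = 10*y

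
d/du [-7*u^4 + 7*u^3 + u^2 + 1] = u*(-28*u^2 + 21*u + 2)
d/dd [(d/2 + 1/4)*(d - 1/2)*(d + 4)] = 3*d^2/2 + 4*d - 1/8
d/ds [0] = 0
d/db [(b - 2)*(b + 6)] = 2*b + 4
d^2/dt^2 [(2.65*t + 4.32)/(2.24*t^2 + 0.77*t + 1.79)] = ((2.65*t + 4.32)*(4.48*t + 0.77)*(8.96*t + 1.54) - (35.616*t + 23.4346)*(2.24*t^2 + 0.77*t + 1.79))/(2.24*t^2 + 0.77*t + 1.79)^3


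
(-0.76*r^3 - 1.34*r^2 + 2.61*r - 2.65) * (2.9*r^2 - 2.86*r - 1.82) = -2.204*r^5 - 1.7124*r^4 + 12.7846*r^3 - 12.7108*r^2 + 2.8288*r + 4.823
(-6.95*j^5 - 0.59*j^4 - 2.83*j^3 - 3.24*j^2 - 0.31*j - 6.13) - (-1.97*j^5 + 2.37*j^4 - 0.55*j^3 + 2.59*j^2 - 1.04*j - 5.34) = -4.98*j^5 - 2.96*j^4 - 2.28*j^3 - 5.83*j^2 + 0.73*j - 0.79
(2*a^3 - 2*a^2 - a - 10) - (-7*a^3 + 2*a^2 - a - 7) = 9*a^3 - 4*a^2 - 3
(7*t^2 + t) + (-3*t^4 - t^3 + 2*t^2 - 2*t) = -3*t^4 - t^3 + 9*t^2 - t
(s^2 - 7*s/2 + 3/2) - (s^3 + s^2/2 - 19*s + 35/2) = -s^3 + s^2/2 + 31*s/2 - 16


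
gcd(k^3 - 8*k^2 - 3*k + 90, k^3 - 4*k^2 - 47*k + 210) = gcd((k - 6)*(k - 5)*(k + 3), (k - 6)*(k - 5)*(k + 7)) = k^2 - 11*k + 30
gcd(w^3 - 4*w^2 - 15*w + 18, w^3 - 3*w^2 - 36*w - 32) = 1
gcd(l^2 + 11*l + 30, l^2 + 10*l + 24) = l + 6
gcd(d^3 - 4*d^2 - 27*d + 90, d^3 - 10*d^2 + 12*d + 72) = d - 6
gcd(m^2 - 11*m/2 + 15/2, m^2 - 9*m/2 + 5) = m - 5/2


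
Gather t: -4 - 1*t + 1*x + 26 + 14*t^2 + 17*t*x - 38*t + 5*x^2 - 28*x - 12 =14*t^2 + t*(17*x - 39) + 5*x^2 - 27*x + 10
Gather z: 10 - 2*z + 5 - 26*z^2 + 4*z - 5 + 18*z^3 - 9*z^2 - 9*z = 18*z^3 - 35*z^2 - 7*z + 10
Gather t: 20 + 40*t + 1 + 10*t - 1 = 50*t + 20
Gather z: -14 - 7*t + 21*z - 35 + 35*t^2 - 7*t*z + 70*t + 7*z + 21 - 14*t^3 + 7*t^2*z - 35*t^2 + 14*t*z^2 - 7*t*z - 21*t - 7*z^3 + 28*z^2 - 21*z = -14*t^3 + 42*t - 7*z^3 + z^2*(14*t + 28) + z*(7*t^2 - 14*t + 7) - 28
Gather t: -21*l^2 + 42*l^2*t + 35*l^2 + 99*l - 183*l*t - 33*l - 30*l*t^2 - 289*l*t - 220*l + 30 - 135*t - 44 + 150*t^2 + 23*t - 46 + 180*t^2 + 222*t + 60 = 14*l^2 - 154*l + t^2*(330 - 30*l) + t*(42*l^2 - 472*l + 110)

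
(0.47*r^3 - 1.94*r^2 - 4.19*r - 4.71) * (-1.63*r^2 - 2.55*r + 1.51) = -0.7661*r^5 + 1.9637*r^4 + 12.4864*r^3 + 15.4324*r^2 + 5.6836*r - 7.1121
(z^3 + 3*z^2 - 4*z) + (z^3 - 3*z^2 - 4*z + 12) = 2*z^3 - 8*z + 12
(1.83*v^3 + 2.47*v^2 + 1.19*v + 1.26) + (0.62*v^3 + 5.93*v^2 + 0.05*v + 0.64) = 2.45*v^3 + 8.4*v^2 + 1.24*v + 1.9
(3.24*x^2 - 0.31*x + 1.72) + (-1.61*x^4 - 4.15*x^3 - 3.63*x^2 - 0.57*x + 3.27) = -1.61*x^4 - 4.15*x^3 - 0.39*x^2 - 0.88*x + 4.99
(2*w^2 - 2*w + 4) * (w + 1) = 2*w^3 + 2*w + 4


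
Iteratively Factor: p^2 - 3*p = (p - 3)*(p)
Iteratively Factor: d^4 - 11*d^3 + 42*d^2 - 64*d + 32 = (d - 2)*(d^3 - 9*d^2 + 24*d - 16) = (d - 2)*(d - 1)*(d^2 - 8*d + 16) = (d - 4)*(d - 2)*(d - 1)*(d - 4)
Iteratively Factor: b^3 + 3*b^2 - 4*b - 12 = (b + 2)*(b^2 + b - 6) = (b + 2)*(b + 3)*(b - 2)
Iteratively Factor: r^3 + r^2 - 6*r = (r)*(r^2 + r - 6) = r*(r + 3)*(r - 2)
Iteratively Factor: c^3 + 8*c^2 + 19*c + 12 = (c + 1)*(c^2 + 7*c + 12) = (c + 1)*(c + 3)*(c + 4)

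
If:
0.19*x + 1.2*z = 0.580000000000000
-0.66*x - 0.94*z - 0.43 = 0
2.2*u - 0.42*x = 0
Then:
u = -0.33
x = -1.73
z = 0.76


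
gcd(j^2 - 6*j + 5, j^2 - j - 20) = j - 5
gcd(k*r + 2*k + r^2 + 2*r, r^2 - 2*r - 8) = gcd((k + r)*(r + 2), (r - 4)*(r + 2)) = r + 2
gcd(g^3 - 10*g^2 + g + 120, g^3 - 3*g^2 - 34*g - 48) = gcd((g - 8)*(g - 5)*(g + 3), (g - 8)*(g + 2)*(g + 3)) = g^2 - 5*g - 24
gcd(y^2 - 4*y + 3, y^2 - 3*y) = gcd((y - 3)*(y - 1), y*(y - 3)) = y - 3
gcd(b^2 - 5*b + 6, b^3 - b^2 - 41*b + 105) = b - 3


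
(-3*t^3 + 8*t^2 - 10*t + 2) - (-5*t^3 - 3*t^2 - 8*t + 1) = 2*t^3 + 11*t^2 - 2*t + 1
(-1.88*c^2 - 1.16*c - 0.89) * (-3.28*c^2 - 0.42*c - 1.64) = 6.1664*c^4 + 4.5944*c^3 + 6.4896*c^2 + 2.2762*c + 1.4596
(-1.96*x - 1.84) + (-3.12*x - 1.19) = -5.08*x - 3.03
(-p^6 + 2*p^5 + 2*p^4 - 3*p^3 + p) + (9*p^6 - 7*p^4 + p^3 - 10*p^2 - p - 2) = 8*p^6 + 2*p^5 - 5*p^4 - 2*p^3 - 10*p^2 - 2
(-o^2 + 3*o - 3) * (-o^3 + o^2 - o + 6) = o^5 - 4*o^4 + 7*o^3 - 12*o^2 + 21*o - 18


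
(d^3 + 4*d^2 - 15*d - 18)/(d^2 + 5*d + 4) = (d^2 + 3*d - 18)/(d + 4)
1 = 1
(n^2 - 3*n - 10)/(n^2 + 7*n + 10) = (n - 5)/(n + 5)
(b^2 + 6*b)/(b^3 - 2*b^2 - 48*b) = 1/(b - 8)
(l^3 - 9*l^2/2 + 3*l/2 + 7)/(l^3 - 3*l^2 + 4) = (l - 7/2)/(l - 2)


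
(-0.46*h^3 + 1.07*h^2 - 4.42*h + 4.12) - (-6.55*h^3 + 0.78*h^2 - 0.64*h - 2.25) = 6.09*h^3 + 0.29*h^2 - 3.78*h + 6.37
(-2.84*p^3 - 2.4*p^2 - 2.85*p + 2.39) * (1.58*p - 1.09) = -4.4872*p^4 - 0.6964*p^3 - 1.887*p^2 + 6.8827*p - 2.6051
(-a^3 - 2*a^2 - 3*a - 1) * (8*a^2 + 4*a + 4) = -8*a^5 - 20*a^4 - 36*a^3 - 28*a^2 - 16*a - 4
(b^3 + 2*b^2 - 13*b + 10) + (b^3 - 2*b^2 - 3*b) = 2*b^3 - 16*b + 10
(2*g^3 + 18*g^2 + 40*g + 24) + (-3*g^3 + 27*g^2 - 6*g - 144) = -g^3 + 45*g^2 + 34*g - 120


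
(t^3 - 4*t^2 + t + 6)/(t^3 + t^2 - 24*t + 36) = (t + 1)/(t + 6)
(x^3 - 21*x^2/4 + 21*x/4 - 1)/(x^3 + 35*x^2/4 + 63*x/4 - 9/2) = (x^2 - 5*x + 4)/(x^2 + 9*x + 18)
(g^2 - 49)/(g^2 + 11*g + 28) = (g - 7)/(g + 4)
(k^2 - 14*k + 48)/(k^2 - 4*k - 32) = (k - 6)/(k + 4)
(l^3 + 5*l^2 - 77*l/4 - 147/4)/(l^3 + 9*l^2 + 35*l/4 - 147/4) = (4*l^2 - 8*l - 21)/(4*l^2 + 8*l - 21)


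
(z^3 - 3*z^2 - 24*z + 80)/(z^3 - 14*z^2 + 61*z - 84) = (z^2 + z - 20)/(z^2 - 10*z + 21)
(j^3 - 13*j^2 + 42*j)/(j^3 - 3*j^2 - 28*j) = (j - 6)/(j + 4)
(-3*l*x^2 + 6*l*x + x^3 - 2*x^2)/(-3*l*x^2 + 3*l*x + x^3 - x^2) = (x - 2)/(x - 1)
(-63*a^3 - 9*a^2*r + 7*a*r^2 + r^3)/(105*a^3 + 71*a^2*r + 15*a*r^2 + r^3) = (-3*a + r)/(5*a + r)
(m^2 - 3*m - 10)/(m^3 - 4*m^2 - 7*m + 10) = 1/(m - 1)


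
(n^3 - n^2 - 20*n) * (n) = n^4 - n^3 - 20*n^2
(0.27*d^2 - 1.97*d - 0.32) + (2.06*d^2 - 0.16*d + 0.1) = 2.33*d^2 - 2.13*d - 0.22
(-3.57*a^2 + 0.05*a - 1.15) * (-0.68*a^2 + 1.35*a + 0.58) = 2.4276*a^4 - 4.8535*a^3 - 1.2211*a^2 - 1.5235*a - 0.667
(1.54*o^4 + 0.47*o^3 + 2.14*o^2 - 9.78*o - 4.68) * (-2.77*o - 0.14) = -4.2658*o^5 - 1.5175*o^4 - 5.9936*o^3 + 26.791*o^2 + 14.3328*o + 0.6552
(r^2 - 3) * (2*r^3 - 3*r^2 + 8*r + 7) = 2*r^5 - 3*r^4 + 2*r^3 + 16*r^2 - 24*r - 21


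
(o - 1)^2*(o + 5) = o^3 + 3*o^2 - 9*o + 5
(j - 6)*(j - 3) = j^2 - 9*j + 18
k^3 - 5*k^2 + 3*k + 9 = (k - 3)^2*(k + 1)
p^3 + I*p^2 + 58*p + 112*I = (p - 8*I)*(p + 2*I)*(p + 7*I)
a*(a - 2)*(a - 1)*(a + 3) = a^4 - 7*a^2 + 6*a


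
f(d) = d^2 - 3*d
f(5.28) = 12.04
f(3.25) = 0.81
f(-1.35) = 5.87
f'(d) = 2*d - 3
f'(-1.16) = -5.32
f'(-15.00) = -33.00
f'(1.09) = -0.82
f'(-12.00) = -27.00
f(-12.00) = 180.00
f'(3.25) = 3.50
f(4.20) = 5.04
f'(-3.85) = -10.70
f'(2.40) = 1.80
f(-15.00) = 270.00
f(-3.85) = 26.37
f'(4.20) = 5.40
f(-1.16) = 4.83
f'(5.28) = 7.56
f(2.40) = -1.44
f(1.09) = -2.08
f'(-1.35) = -5.70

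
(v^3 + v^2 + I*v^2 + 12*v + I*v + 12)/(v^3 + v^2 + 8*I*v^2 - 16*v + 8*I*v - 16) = (v - 3*I)/(v + 4*I)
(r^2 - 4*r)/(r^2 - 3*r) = (r - 4)/(r - 3)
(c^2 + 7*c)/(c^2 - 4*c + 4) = c*(c + 7)/(c^2 - 4*c + 4)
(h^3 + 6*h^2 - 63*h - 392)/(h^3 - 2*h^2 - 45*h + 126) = (h^2 - h - 56)/(h^2 - 9*h + 18)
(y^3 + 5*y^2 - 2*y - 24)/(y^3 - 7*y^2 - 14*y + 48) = (y + 4)/(y - 8)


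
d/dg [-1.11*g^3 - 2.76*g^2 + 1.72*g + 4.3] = -3.33*g^2 - 5.52*g + 1.72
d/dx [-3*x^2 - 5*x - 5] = -6*x - 5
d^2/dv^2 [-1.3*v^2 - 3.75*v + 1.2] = -2.60000000000000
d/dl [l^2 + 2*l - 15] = 2*l + 2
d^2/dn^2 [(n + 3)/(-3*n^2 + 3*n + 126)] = 2*((n + 3)*(2*n - 1)^2 + (3*n + 2)*(-n^2 + n + 42))/(3*(-n^2 + n + 42)^3)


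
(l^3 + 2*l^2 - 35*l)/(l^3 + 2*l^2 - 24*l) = (l^2 + 2*l - 35)/(l^2 + 2*l - 24)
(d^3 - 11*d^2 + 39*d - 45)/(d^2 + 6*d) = (d^3 - 11*d^2 + 39*d - 45)/(d*(d + 6))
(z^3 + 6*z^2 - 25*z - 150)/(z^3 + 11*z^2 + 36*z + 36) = (z^2 - 25)/(z^2 + 5*z + 6)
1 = 1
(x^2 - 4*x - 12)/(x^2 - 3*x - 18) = (x + 2)/(x + 3)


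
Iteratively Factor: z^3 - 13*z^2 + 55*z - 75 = (z - 5)*(z^2 - 8*z + 15) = (z - 5)^2*(z - 3)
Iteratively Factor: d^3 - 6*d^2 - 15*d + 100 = (d + 4)*(d^2 - 10*d + 25) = (d - 5)*(d + 4)*(d - 5)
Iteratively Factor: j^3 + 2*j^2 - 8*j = (j - 2)*(j^2 + 4*j) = (j - 2)*(j + 4)*(j)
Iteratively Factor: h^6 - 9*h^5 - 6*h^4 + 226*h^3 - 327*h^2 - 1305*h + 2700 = (h - 5)*(h^5 - 4*h^4 - 26*h^3 + 96*h^2 + 153*h - 540) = (h - 5)^2*(h^4 + h^3 - 21*h^2 - 9*h + 108) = (h - 5)^2*(h + 3)*(h^3 - 2*h^2 - 15*h + 36) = (h - 5)^2*(h - 3)*(h + 3)*(h^2 + h - 12) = (h - 5)^2*(h - 3)^2*(h + 3)*(h + 4)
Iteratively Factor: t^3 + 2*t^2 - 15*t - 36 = (t + 3)*(t^2 - t - 12) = (t - 4)*(t + 3)*(t + 3)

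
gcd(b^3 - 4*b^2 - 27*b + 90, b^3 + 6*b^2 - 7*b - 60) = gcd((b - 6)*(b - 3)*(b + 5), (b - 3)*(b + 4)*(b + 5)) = b^2 + 2*b - 15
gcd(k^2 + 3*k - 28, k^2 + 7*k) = k + 7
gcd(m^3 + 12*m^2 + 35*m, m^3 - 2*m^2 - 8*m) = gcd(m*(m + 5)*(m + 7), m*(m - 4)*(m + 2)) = m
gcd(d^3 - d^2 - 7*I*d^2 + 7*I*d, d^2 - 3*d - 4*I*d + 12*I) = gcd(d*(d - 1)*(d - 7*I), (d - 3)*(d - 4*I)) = 1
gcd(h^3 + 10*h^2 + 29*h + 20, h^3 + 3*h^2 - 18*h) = 1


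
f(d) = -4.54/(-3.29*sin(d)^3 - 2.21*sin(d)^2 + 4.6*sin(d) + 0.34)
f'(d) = -4.54*(9.87*sin(d)^2*cos(d) + 4.42*sin(d)*cos(d) - 4.6*cos(d))/(-3.29*sin(d)^3 - 2.21*sin(d)^2 + 4.6*sin(d) + 0.34)^2 = (-44.8098*sin(d)^2 - 20.0668*sin(d) + 20.884)*cos(d)/(3.29*sin(d)^3 + 2.21*sin(d)^2 - 4.6*sin(d) - 0.34)^2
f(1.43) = 9.76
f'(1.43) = -27.81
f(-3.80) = -2.89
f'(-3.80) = 2.61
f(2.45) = -2.98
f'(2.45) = 3.37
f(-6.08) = -3.94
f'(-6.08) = 11.09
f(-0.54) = 2.10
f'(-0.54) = 3.55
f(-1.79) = 1.42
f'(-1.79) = 0.05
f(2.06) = -10.92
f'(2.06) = 86.33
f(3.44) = 4.05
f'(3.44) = -17.46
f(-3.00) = 13.20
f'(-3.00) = -191.03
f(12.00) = 2.01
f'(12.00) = 3.11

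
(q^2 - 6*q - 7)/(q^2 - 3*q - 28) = (q + 1)/(q + 4)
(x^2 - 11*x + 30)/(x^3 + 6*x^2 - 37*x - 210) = (x - 5)/(x^2 + 12*x + 35)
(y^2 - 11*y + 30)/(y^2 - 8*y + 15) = (y - 6)/(y - 3)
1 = 1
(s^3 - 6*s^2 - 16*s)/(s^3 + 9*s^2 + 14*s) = (s - 8)/(s + 7)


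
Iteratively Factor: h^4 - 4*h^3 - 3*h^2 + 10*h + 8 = (h - 2)*(h^3 - 2*h^2 - 7*h - 4) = (h - 2)*(h + 1)*(h^2 - 3*h - 4) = (h - 2)*(h + 1)^2*(h - 4)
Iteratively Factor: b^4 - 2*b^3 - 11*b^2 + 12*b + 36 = (b - 3)*(b^3 + b^2 - 8*b - 12) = (b - 3)^2*(b^2 + 4*b + 4) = (b - 3)^2*(b + 2)*(b + 2)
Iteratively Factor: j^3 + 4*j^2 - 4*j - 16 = (j + 2)*(j^2 + 2*j - 8) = (j + 2)*(j + 4)*(j - 2)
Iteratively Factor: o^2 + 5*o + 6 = (o + 2)*(o + 3)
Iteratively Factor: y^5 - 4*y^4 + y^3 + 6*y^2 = (y - 2)*(y^4 - 2*y^3 - 3*y^2) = (y - 3)*(y - 2)*(y^3 + y^2) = (y - 3)*(y - 2)*(y + 1)*(y^2) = y*(y - 3)*(y - 2)*(y + 1)*(y)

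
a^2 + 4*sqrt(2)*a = a*(a + 4*sqrt(2))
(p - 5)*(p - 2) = p^2 - 7*p + 10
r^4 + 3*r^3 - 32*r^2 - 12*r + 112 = (r - 4)*(r - 2)*(r + 2)*(r + 7)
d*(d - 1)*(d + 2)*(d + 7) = d^4 + 8*d^3 + 5*d^2 - 14*d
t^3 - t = t*(t - 1)*(t + 1)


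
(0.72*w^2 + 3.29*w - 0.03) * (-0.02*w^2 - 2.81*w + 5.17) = -0.0144*w^4 - 2.089*w^3 - 5.5219*w^2 + 17.0936*w - 0.1551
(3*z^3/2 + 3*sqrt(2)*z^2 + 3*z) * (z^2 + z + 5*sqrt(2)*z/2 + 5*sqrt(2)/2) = 3*z^5/2 + 3*z^4/2 + 27*sqrt(2)*z^4/4 + 27*sqrt(2)*z^3/4 + 18*z^3 + 15*sqrt(2)*z^2/2 + 18*z^2 + 15*sqrt(2)*z/2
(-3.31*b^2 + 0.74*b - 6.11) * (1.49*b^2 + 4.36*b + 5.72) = -4.9319*b^4 - 13.329*b^3 - 24.8107*b^2 - 22.4068*b - 34.9492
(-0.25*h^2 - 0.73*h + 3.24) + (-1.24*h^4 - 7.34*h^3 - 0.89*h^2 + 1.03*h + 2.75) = -1.24*h^4 - 7.34*h^3 - 1.14*h^2 + 0.3*h + 5.99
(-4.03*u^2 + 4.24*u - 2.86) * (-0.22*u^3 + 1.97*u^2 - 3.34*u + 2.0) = 0.8866*u^5 - 8.8719*u^4 + 22.4422*u^3 - 27.8558*u^2 + 18.0324*u - 5.72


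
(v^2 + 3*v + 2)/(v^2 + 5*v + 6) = (v + 1)/(v + 3)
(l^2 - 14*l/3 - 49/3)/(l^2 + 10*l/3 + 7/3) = (l - 7)/(l + 1)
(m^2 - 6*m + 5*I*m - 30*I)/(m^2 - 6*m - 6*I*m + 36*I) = (m + 5*I)/(m - 6*I)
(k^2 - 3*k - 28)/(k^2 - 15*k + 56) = (k + 4)/(k - 8)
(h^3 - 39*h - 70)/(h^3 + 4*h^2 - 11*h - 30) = (h - 7)/(h - 3)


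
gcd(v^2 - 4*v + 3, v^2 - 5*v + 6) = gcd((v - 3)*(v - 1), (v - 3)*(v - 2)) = v - 3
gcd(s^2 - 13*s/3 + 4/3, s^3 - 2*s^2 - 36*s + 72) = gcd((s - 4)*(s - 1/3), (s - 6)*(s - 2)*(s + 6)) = 1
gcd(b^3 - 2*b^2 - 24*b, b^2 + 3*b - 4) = b + 4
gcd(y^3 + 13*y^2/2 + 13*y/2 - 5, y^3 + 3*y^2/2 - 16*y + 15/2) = y^2 + 9*y/2 - 5/2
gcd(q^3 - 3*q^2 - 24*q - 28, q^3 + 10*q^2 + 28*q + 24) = q^2 + 4*q + 4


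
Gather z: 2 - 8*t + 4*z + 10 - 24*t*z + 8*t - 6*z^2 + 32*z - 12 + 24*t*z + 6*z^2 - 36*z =0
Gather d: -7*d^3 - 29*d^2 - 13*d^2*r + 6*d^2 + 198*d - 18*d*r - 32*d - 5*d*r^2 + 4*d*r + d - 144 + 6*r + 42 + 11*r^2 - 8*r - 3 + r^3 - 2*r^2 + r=-7*d^3 + d^2*(-13*r - 23) + d*(-5*r^2 - 14*r + 167) + r^3 + 9*r^2 - r - 105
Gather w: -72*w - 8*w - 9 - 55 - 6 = -80*w - 70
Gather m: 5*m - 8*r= 5*m - 8*r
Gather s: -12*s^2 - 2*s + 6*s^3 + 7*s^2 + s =6*s^3 - 5*s^2 - s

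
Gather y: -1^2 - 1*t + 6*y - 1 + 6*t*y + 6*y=-t + y*(6*t + 12) - 2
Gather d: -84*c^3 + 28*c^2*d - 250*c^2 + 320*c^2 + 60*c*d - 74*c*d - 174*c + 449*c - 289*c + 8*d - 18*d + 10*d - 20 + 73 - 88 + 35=-84*c^3 + 70*c^2 - 14*c + d*(28*c^2 - 14*c)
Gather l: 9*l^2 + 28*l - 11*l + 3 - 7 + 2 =9*l^2 + 17*l - 2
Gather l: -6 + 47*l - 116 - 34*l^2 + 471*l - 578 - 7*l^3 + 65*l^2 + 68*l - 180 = -7*l^3 + 31*l^2 + 586*l - 880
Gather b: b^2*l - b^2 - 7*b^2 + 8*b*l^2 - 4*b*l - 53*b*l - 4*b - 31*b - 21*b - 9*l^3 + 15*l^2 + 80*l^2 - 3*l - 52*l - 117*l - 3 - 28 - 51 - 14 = b^2*(l - 8) + b*(8*l^2 - 57*l - 56) - 9*l^3 + 95*l^2 - 172*l - 96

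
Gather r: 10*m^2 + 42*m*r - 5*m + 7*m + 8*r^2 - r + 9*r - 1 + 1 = 10*m^2 + 2*m + 8*r^2 + r*(42*m + 8)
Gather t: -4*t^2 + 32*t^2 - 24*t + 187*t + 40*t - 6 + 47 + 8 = 28*t^2 + 203*t + 49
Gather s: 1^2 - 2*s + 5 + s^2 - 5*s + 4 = s^2 - 7*s + 10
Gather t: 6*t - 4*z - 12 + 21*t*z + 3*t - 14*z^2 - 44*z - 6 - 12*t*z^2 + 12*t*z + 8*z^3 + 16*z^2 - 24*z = t*(-12*z^2 + 33*z + 9) + 8*z^3 + 2*z^2 - 72*z - 18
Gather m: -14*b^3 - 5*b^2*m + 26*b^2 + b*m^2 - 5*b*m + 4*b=-14*b^3 + 26*b^2 + b*m^2 + 4*b + m*(-5*b^2 - 5*b)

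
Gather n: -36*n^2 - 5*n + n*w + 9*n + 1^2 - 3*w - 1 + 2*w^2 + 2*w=-36*n^2 + n*(w + 4) + 2*w^2 - w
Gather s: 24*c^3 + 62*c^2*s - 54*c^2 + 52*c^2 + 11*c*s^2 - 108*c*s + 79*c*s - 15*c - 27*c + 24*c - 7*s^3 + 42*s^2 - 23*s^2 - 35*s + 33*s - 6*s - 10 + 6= 24*c^3 - 2*c^2 - 18*c - 7*s^3 + s^2*(11*c + 19) + s*(62*c^2 - 29*c - 8) - 4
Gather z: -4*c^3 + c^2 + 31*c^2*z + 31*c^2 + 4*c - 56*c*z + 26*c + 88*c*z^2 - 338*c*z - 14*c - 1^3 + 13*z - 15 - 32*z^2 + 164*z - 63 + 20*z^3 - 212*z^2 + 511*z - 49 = -4*c^3 + 32*c^2 + 16*c + 20*z^3 + z^2*(88*c - 244) + z*(31*c^2 - 394*c + 688) - 128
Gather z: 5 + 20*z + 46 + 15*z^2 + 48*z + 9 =15*z^2 + 68*z + 60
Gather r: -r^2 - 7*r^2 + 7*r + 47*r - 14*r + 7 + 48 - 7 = -8*r^2 + 40*r + 48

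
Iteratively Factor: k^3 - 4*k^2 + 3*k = (k - 3)*(k^2 - k) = (k - 3)*(k - 1)*(k)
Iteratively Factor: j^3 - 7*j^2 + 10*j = (j - 2)*(j^2 - 5*j) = (j - 5)*(j - 2)*(j)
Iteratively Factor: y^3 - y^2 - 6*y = (y + 2)*(y^2 - 3*y) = y*(y + 2)*(y - 3)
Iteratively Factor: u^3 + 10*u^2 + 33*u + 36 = (u + 4)*(u^2 + 6*u + 9) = (u + 3)*(u + 4)*(u + 3)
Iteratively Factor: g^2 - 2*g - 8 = (g - 4)*(g + 2)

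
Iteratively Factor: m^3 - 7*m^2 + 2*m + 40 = (m - 4)*(m^2 - 3*m - 10) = (m - 5)*(m - 4)*(m + 2)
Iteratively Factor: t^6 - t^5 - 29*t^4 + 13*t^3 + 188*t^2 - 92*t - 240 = (t + 3)*(t^5 - 4*t^4 - 17*t^3 + 64*t^2 - 4*t - 80) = (t - 2)*(t + 3)*(t^4 - 2*t^3 - 21*t^2 + 22*t + 40) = (t - 2)*(t + 3)*(t + 4)*(t^3 - 6*t^2 + 3*t + 10) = (t - 2)*(t + 1)*(t + 3)*(t + 4)*(t^2 - 7*t + 10) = (t - 2)^2*(t + 1)*(t + 3)*(t + 4)*(t - 5)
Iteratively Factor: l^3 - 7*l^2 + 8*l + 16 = (l - 4)*(l^2 - 3*l - 4) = (l - 4)*(l + 1)*(l - 4)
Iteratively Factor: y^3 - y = (y - 1)*(y^2 + y) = (y - 1)*(y + 1)*(y)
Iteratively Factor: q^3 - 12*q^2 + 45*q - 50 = (q - 5)*(q^2 - 7*q + 10) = (q - 5)^2*(q - 2)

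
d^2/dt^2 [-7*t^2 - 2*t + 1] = -14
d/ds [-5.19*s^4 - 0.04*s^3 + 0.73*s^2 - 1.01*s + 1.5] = -20.76*s^3 - 0.12*s^2 + 1.46*s - 1.01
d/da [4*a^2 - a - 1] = 8*a - 1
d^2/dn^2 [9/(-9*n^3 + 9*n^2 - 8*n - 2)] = 18*(9*(3*n - 1)*(9*n^3 - 9*n^2 + 8*n + 2) - (27*n^2 - 18*n + 8)^2)/(9*n^3 - 9*n^2 + 8*n + 2)^3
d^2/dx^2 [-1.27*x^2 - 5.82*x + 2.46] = -2.54000000000000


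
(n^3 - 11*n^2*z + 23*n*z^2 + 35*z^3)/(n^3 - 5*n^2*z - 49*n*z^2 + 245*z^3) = (n + z)/(n + 7*z)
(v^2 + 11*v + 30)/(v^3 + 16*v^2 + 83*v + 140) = (v + 6)/(v^2 + 11*v + 28)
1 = 1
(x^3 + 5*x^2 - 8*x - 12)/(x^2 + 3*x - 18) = (x^2 - x - 2)/(x - 3)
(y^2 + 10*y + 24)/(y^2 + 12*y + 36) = (y + 4)/(y + 6)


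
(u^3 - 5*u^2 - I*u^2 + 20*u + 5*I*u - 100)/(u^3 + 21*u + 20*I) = (u - 5)/(u + I)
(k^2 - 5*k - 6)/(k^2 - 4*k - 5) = (k - 6)/(k - 5)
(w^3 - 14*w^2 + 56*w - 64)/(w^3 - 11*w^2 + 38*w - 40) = (w - 8)/(w - 5)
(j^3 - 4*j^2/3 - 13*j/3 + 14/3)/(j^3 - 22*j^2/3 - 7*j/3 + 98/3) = (j - 1)/(j - 7)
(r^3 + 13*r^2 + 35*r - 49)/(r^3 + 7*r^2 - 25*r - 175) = (r^2 + 6*r - 7)/(r^2 - 25)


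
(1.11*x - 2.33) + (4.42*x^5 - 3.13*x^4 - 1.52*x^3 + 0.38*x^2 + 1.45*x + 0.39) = 4.42*x^5 - 3.13*x^4 - 1.52*x^3 + 0.38*x^2 + 2.56*x - 1.94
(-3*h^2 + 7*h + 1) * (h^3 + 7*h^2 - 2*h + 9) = -3*h^5 - 14*h^4 + 56*h^3 - 34*h^2 + 61*h + 9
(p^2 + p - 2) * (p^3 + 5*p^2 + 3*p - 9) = p^5 + 6*p^4 + 6*p^3 - 16*p^2 - 15*p + 18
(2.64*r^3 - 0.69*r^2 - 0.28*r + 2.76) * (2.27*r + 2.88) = 5.9928*r^4 + 6.0369*r^3 - 2.6228*r^2 + 5.4588*r + 7.9488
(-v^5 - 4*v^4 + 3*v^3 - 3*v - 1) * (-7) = 7*v^5 + 28*v^4 - 21*v^3 + 21*v + 7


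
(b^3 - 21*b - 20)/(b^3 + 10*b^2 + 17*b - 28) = (b^2 - 4*b - 5)/(b^2 + 6*b - 7)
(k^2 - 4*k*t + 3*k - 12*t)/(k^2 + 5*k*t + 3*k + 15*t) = (k - 4*t)/(k + 5*t)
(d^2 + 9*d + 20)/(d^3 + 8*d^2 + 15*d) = (d + 4)/(d*(d + 3))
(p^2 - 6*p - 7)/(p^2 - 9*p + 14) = (p + 1)/(p - 2)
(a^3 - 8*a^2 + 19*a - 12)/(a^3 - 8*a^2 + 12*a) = (a^3 - 8*a^2 + 19*a - 12)/(a*(a^2 - 8*a + 12))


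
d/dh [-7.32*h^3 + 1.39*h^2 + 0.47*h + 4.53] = -21.96*h^2 + 2.78*h + 0.47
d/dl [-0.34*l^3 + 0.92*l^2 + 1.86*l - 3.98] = -1.02*l^2 + 1.84*l + 1.86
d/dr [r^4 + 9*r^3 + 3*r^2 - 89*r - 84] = 4*r^3 + 27*r^2 + 6*r - 89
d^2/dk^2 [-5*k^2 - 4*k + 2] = -10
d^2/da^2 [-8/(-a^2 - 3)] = 48*(a^2 - 1)/(a^2 + 3)^3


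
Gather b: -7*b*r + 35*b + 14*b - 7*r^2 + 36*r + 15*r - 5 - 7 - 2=b*(49 - 7*r) - 7*r^2 + 51*r - 14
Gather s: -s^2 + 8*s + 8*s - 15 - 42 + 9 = -s^2 + 16*s - 48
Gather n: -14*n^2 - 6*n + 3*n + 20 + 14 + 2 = -14*n^2 - 3*n + 36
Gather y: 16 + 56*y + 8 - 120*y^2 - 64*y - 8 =-120*y^2 - 8*y + 16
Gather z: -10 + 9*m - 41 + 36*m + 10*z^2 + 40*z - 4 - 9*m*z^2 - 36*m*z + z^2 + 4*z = 45*m + z^2*(11 - 9*m) + z*(44 - 36*m) - 55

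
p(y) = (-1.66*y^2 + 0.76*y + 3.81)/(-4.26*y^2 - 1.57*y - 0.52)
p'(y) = (0.76 - 3.32*y)/(-4.26*y^2 - 1.57*y - 0.52) + (8.52*y + 1.57)*(-1.66*y^2 + 0.76*y + 3.81)/(-4.26*y^2 - 1.57*y - 0.52)^2 = (5.8438*y^2 + 34.1876*y + 5.5865)/(18.1476*y^4 + 13.3764*y^3 + 6.8953*y^2 + 1.6328*y + 0.2704)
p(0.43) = -1.93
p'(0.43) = 5.44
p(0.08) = -5.74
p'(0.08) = 18.46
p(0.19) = -4.01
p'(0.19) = 13.01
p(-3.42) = 0.40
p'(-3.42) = -0.02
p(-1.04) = -0.35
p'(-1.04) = -1.94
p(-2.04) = 0.31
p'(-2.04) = -0.18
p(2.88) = 0.19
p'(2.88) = 0.09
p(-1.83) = 0.26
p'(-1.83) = -0.26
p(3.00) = 0.20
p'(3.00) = 0.08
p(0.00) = -7.33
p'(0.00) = 20.66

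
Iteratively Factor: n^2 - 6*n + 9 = (n - 3)*(n - 3)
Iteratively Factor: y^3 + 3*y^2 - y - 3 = (y - 1)*(y^2 + 4*y + 3) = (y - 1)*(y + 3)*(y + 1)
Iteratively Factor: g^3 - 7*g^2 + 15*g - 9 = (g - 1)*(g^2 - 6*g + 9) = (g - 3)*(g - 1)*(g - 3)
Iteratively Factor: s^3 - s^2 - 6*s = (s)*(s^2 - s - 6) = s*(s + 2)*(s - 3)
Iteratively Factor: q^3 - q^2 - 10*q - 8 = (q - 4)*(q^2 + 3*q + 2) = (q - 4)*(q + 1)*(q + 2)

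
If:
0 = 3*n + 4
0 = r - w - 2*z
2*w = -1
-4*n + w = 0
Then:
No Solution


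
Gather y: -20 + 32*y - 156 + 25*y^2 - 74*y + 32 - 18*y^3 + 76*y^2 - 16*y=-18*y^3 + 101*y^2 - 58*y - 144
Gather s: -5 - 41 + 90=44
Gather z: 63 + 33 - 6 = 90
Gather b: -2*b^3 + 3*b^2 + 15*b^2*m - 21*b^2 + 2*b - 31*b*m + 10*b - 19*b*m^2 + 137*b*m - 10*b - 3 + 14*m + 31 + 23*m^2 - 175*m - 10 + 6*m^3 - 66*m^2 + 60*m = -2*b^3 + b^2*(15*m - 18) + b*(-19*m^2 + 106*m + 2) + 6*m^3 - 43*m^2 - 101*m + 18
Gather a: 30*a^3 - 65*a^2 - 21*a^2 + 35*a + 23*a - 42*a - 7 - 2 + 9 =30*a^3 - 86*a^2 + 16*a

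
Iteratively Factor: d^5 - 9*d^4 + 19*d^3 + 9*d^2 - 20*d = (d - 4)*(d^4 - 5*d^3 - d^2 + 5*d) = d*(d - 4)*(d^3 - 5*d^2 - d + 5) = d*(d - 4)*(d - 1)*(d^2 - 4*d - 5) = d*(d - 4)*(d - 1)*(d + 1)*(d - 5)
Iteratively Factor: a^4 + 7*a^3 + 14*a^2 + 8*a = (a + 4)*(a^3 + 3*a^2 + 2*a) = (a + 2)*(a + 4)*(a^2 + a) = a*(a + 2)*(a + 4)*(a + 1)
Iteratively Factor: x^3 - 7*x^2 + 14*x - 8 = (x - 2)*(x^2 - 5*x + 4) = (x - 2)*(x - 1)*(x - 4)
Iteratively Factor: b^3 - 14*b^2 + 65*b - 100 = (b - 5)*(b^2 - 9*b + 20) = (b - 5)*(b - 4)*(b - 5)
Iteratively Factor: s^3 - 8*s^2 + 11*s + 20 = (s - 5)*(s^2 - 3*s - 4) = (s - 5)*(s - 4)*(s + 1)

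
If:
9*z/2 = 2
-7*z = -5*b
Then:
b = 28/45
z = 4/9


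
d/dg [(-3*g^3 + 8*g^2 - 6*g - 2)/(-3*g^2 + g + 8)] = (9*g^4 - 6*g^3 - 82*g^2 + 116*g - 46)/(9*g^4 - 6*g^3 - 47*g^2 + 16*g + 64)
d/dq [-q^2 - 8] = -2*q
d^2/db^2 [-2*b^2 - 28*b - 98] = -4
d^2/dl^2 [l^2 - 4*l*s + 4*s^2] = 2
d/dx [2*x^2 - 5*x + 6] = 4*x - 5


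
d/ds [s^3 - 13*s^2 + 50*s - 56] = 3*s^2 - 26*s + 50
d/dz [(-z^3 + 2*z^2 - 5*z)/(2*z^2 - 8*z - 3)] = (-2*z^4 + 16*z^3 + 3*z^2 - 12*z + 15)/(4*z^4 - 32*z^3 + 52*z^2 + 48*z + 9)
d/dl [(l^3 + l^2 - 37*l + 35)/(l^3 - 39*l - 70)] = (-l^4 - 4*l^3 - 354*l^2 - 140*l + 3955)/(l^6 - 78*l^4 - 140*l^3 + 1521*l^2 + 5460*l + 4900)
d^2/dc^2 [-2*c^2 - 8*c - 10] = -4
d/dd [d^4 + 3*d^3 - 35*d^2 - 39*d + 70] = 4*d^3 + 9*d^2 - 70*d - 39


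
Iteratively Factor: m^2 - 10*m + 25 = (m - 5)*(m - 5)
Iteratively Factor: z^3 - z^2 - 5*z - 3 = (z + 1)*(z^2 - 2*z - 3) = (z - 3)*(z + 1)*(z + 1)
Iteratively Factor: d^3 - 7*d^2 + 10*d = (d - 2)*(d^2 - 5*d) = d*(d - 2)*(d - 5)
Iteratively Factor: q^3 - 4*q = (q - 2)*(q^2 + 2*q) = (q - 2)*(q + 2)*(q)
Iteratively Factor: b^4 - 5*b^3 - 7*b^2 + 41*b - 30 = (b + 3)*(b^3 - 8*b^2 + 17*b - 10) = (b - 5)*(b + 3)*(b^2 - 3*b + 2) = (b - 5)*(b - 2)*(b + 3)*(b - 1)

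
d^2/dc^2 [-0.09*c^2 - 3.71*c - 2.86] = -0.180000000000000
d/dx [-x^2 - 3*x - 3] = -2*x - 3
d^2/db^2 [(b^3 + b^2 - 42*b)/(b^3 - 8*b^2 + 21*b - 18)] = 18*(b^4 - 15*b^3 + 18*b^2 + 108*b - 192)/(b^7 - 18*b^6 + 138*b^5 - 584*b^4 + 1473*b^3 - 2214*b^2 + 1836*b - 648)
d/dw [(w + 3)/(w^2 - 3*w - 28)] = (w^2 - 3*w - (w + 3)*(2*w - 3) - 28)/(-w^2 + 3*w + 28)^2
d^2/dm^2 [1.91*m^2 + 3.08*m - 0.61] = 3.82000000000000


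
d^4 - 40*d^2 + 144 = (d - 6)*(d - 2)*(d + 2)*(d + 6)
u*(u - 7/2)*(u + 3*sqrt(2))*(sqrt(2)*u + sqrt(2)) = sqrt(2)*u^4 - 5*sqrt(2)*u^3/2 + 6*u^3 - 15*u^2 - 7*sqrt(2)*u^2/2 - 21*u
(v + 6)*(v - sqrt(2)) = v^2 - sqrt(2)*v + 6*v - 6*sqrt(2)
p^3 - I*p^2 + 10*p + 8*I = (p - 4*I)*(p + I)*(p + 2*I)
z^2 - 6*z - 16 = (z - 8)*(z + 2)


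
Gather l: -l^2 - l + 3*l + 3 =-l^2 + 2*l + 3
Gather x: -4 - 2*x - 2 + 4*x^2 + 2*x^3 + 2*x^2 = 2*x^3 + 6*x^2 - 2*x - 6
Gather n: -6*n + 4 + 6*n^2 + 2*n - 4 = 6*n^2 - 4*n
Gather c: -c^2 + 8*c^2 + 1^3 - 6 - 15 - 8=7*c^2 - 28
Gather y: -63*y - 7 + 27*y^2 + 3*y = 27*y^2 - 60*y - 7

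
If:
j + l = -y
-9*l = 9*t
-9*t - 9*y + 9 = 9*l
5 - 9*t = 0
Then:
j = -4/9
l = -5/9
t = 5/9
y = 1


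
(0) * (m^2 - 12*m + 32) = 0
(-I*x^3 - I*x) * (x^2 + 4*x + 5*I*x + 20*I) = -I*x^5 + 5*x^4 - 4*I*x^4 + 20*x^3 - I*x^3 + 5*x^2 - 4*I*x^2 + 20*x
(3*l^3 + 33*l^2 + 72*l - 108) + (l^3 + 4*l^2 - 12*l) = 4*l^3 + 37*l^2 + 60*l - 108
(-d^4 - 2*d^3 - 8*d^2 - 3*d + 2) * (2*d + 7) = -2*d^5 - 11*d^4 - 30*d^3 - 62*d^2 - 17*d + 14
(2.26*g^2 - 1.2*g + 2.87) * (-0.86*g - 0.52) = -1.9436*g^3 - 0.1432*g^2 - 1.8442*g - 1.4924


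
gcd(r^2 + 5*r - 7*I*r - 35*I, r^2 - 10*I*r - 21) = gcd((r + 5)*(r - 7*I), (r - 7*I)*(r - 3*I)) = r - 7*I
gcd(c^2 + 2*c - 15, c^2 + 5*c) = c + 5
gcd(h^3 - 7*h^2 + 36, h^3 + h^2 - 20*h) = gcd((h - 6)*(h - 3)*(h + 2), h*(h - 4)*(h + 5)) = 1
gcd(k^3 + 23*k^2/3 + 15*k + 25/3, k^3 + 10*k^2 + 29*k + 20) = k^2 + 6*k + 5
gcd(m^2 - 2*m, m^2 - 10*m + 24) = 1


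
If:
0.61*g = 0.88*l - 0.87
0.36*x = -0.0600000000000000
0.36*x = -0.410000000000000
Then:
No Solution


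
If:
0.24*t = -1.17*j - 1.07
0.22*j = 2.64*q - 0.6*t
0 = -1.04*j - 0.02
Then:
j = -0.02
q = -0.99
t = -4.36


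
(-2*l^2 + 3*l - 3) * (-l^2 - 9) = 2*l^4 - 3*l^3 + 21*l^2 - 27*l + 27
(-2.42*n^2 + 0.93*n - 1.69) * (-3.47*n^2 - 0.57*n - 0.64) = 8.3974*n^4 - 1.8477*n^3 + 6.883*n^2 + 0.3681*n + 1.0816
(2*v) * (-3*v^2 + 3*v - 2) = -6*v^3 + 6*v^2 - 4*v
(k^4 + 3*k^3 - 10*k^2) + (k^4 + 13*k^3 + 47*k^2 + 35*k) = 2*k^4 + 16*k^3 + 37*k^2 + 35*k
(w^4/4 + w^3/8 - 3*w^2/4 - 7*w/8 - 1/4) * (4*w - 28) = w^5 - 13*w^4/2 - 13*w^3/2 + 35*w^2/2 + 47*w/2 + 7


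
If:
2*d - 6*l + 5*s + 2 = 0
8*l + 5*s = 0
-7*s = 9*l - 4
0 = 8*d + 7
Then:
No Solution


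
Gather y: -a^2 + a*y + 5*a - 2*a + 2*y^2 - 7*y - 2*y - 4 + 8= -a^2 + 3*a + 2*y^2 + y*(a - 9) + 4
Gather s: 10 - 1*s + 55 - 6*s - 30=35 - 7*s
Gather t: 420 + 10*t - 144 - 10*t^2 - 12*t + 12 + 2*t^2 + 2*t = 288 - 8*t^2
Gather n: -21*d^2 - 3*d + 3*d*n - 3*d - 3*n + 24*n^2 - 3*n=-21*d^2 - 6*d + 24*n^2 + n*(3*d - 6)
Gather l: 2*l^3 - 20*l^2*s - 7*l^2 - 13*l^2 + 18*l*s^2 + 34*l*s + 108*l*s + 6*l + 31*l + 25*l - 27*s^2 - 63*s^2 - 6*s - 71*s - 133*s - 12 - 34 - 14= 2*l^3 + l^2*(-20*s - 20) + l*(18*s^2 + 142*s + 62) - 90*s^2 - 210*s - 60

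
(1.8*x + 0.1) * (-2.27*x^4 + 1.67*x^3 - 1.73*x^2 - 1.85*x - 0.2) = -4.086*x^5 + 2.779*x^4 - 2.947*x^3 - 3.503*x^2 - 0.545*x - 0.02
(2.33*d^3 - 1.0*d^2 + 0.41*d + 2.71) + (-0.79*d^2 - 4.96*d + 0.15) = 2.33*d^3 - 1.79*d^2 - 4.55*d + 2.86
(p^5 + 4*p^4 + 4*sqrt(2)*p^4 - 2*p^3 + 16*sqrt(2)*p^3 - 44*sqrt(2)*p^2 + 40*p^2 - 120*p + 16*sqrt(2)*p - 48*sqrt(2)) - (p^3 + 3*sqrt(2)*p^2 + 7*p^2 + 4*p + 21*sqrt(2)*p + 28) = p^5 + 4*p^4 + 4*sqrt(2)*p^4 - 3*p^3 + 16*sqrt(2)*p^3 - 47*sqrt(2)*p^2 + 33*p^2 - 124*p - 5*sqrt(2)*p - 48*sqrt(2) - 28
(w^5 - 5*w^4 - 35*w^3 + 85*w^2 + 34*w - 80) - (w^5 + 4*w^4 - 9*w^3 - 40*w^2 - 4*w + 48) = -9*w^4 - 26*w^3 + 125*w^2 + 38*w - 128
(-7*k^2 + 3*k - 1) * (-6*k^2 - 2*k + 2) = 42*k^4 - 4*k^3 - 14*k^2 + 8*k - 2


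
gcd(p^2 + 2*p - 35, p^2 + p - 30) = p - 5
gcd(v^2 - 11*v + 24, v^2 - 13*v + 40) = v - 8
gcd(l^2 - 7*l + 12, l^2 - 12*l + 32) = l - 4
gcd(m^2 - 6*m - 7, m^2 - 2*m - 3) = m + 1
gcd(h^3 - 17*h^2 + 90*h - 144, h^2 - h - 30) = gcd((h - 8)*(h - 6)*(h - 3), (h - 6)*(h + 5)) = h - 6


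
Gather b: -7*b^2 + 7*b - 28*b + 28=-7*b^2 - 21*b + 28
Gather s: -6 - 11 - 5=-22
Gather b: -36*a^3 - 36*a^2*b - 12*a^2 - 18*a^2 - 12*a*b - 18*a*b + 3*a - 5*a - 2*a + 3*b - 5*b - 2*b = -36*a^3 - 30*a^2 - 4*a + b*(-36*a^2 - 30*a - 4)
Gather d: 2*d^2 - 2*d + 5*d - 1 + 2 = 2*d^2 + 3*d + 1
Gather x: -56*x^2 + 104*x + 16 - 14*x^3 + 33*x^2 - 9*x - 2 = -14*x^3 - 23*x^2 + 95*x + 14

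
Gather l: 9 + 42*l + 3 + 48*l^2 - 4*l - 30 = 48*l^2 + 38*l - 18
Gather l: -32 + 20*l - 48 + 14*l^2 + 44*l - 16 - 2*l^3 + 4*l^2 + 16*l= -2*l^3 + 18*l^2 + 80*l - 96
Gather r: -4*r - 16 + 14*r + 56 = 10*r + 40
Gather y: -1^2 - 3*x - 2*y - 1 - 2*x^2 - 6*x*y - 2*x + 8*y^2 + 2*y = -2*x^2 - 6*x*y - 5*x + 8*y^2 - 2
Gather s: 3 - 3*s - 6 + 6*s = 3*s - 3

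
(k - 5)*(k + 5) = k^2 - 25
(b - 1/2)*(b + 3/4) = b^2 + b/4 - 3/8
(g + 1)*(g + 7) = g^2 + 8*g + 7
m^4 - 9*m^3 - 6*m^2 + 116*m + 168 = (m - 7)*(m - 6)*(m + 2)^2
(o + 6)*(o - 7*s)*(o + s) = o^3 - 6*o^2*s + 6*o^2 - 7*o*s^2 - 36*o*s - 42*s^2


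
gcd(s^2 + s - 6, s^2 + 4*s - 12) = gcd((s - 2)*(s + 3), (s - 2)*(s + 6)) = s - 2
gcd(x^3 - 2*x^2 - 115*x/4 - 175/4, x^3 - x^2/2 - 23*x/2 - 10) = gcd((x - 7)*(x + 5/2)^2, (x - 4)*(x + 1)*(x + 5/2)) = x + 5/2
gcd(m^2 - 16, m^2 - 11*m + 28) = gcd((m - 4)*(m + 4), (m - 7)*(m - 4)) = m - 4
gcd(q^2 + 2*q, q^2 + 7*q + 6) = 1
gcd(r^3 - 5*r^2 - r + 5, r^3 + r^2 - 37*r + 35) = r^2 - 6*r + 5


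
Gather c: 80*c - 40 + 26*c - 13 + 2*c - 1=108*c - 54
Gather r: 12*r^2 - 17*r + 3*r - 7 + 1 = 12*r^2 - 14*r - 6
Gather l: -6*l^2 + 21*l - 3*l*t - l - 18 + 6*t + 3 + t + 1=-6*l^2 + l*(20 - 3*t) + 7*t - 14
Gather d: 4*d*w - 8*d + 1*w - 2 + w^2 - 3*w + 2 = d*(4*w - 8) + w^2 - 2*w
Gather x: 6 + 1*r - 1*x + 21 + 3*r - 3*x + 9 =4*r - 4*x + 36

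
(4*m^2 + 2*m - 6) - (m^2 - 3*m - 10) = 3*m^2 + 5*m + 4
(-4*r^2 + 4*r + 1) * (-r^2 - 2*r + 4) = 4*r^4 + 4*r^3 - 25*r^2 + 14*r + 4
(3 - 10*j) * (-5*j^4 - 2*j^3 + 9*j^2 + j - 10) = 50*j^5 + 5*j^4 - 96*j^3 + 17*j^2 + 103*j - 30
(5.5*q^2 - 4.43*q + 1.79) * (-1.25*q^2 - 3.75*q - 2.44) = -6.875*q^4 - 15.0875*q^3 + 0.954999999999998*q^2 + 4.0967*q - 4.3676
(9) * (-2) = -18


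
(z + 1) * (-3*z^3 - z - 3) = -3*z^4 - 3*z^3 - z^2 - 4*z - 3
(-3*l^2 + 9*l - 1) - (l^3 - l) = -l^3 - 3*l^2 + 10*l - 1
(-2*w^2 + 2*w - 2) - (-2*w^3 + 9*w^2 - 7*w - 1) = 2*w^3 - 11*w^2 + 9*w - 1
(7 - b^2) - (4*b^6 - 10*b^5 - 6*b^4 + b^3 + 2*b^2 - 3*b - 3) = -4*b^6 + 10*b^5 + 6*b^4 - b^3 - 3*b^2 + 3*b + 10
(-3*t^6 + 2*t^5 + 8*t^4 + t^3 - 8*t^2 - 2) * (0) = 0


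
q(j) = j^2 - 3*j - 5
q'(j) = 2*j - 3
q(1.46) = -7.25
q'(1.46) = -0.08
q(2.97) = -5.09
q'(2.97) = 2.94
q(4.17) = -0.12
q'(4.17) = 5.34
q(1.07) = -7.07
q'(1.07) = -0.86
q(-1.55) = 2.05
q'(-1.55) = -6.10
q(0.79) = -6.75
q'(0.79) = -1.42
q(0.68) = -6.58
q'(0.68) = -1.64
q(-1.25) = 0.31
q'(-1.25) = -5.50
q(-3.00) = 13.00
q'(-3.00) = -9.00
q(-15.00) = 265.00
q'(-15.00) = -33.00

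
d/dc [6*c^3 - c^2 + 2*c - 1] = 18*c^2 - 2*c + 2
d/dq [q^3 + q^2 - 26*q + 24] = 3*q^2 + 2*q - 26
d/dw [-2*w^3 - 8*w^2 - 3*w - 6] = -6*w^2 - 16*w - 3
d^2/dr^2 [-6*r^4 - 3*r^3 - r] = 18*r*(-4*r - 1)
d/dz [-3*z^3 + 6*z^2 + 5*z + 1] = -9*z^2 + 12*z + 5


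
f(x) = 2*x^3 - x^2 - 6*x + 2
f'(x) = 6*x^2 - 2*x - 6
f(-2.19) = -10.66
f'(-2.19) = 27.16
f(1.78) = -0.57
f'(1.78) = 9.45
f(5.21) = 226.44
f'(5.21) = 146.44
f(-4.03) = -120.96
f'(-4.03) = 99.51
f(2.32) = 7.67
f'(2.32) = 21.65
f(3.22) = 39.08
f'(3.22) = 49.77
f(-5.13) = -263.55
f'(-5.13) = 162.16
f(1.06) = -3.10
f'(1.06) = -1.38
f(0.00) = 2.00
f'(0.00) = -6.00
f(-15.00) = -6883.00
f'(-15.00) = 1374.00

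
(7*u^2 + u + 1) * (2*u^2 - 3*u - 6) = 14*u^4 - 19*u^3 - 43*u^2 - 9*u - 6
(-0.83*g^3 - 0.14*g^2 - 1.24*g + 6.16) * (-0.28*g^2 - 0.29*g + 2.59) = 0.2324*g^5 + 0.2799*g^4 - 1.7619*g^3 - 1.7278*g^2 - 4.998*g + 15.9544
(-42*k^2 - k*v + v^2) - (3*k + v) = -42*k^2 - k*v - 3*k + v^2 - v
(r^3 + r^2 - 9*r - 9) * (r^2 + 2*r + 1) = r^5 + 3*r^4 - 6*r^3 - 26*r^2 - 27*r - 9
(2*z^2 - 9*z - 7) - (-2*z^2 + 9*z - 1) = 4*z^2 - 18*z - 6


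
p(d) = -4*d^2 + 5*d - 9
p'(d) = 5 - 8*d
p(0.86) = -7.66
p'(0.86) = -1.88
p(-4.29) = -104.07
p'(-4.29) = 39.32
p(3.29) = -35.85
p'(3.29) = -21.32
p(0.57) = -7.45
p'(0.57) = 0.44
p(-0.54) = -12.87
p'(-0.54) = 9.32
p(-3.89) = -88.98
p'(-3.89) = 36.12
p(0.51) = -7.49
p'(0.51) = 0.92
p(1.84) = -13.34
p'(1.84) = -9.72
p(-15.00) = -984.00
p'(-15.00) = 125.00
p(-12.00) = -645.00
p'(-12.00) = 101.00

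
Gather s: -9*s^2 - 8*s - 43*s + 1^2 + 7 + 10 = -9*s^2 - 51*s + 18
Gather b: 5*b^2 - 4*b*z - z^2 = 5*b^2 - 4*b*z - z^2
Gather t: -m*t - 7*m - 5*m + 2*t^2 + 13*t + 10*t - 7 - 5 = -12*m + 2*t^2 + t*(23 - m) - 12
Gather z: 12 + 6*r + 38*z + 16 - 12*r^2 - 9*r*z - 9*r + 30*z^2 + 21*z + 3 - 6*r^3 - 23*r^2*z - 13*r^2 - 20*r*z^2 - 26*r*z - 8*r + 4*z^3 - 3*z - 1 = -6*r^3 - 25*r^2 - 11*r + 4*z^3 + z^2*(30 - 20*r) + z*(-23*r^2 - 35*r + 56) + 30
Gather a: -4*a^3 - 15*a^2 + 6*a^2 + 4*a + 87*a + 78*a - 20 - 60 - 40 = -4*a^3 - 9*a^2 + 169*a - 120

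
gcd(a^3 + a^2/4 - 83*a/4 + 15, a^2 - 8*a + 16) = a - 4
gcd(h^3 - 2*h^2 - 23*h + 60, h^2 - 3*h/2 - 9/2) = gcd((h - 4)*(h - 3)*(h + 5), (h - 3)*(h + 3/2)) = h - 3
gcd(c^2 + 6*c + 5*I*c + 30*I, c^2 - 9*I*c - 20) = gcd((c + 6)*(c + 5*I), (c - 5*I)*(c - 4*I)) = 1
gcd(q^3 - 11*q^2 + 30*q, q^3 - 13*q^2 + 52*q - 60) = q^2 - 11*q + 30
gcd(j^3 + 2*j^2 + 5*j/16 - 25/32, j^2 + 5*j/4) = j + 5/4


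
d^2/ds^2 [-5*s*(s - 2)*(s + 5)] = -30*s - 30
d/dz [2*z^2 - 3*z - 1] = 4*z - 3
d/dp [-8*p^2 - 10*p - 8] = -16*p - 10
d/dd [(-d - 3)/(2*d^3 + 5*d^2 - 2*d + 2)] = (4*d^3 + 23*d^2 + 30*d - 8)/(4*d^6 + 20*d^5 + 17*d^4 - 12*d^3 + 24*d^2 - 8*d + 4)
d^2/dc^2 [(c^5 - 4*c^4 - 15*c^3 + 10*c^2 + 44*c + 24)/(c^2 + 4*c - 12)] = 2*(3*c^4 + 46*c^3 + 180*c^2 - 216*c - 528)/(c^3 + 18*c^2 + 108*c + 216)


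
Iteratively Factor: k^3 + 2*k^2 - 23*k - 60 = (k + 4)*(k^2 - 2*k - 15) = (k + 3)*(k + 4)*(k - 5)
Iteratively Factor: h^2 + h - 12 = (h - 3)*(h + 4)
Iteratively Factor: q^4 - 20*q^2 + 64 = (q + 4)*(q^3 - 4*q^2 - 4*q + 16) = (q - 2)*(q + 4)*(q^2 - 2*q - 8) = (q - 4)*(q - 2)*(q + 4)*(q + 2)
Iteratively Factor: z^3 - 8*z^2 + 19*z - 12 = (z - 3)*(z^2 - 5*z + 4) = (z - 3)*(z - 1)*(z - 4)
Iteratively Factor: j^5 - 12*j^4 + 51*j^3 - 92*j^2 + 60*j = (j - 2)*(j^4 - 10*j^3 + 31*j^2 - 30*j) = (j - 2)^2*(j^3 - 8*j^2 + 15*j) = j*(j - 2)^2*(j^2 - 8*j + 15) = j*(j - 3)*(j - 2)^2*(j - 5)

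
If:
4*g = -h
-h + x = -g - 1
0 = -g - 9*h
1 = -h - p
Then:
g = 0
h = 0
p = -1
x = -1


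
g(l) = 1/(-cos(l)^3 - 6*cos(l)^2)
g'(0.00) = 0.00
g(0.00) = -0.14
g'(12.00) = 0.28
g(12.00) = -0.21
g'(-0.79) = 0.64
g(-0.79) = -0.30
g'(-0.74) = 0.52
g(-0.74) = -0.27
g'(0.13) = -0.04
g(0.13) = -0.15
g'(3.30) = -0.06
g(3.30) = -0.20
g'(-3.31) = 0.06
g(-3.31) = -0.21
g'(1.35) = -30.40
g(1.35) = -3.35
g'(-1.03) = 2.01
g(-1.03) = -0.58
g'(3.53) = -0.17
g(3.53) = -0.23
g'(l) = (-3*sin(l)*cos(l)^2 - 12*sin(l)*cos(l))/(-cos(l)^3 - 6*cos(l)^2)^2 = -3*(cos(l) + 4)*sin(l)/((cos(l) + 6)^2*cos(l)^3)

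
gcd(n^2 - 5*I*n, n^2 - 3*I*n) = n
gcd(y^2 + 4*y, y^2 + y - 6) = 1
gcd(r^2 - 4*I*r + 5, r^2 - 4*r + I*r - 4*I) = r + I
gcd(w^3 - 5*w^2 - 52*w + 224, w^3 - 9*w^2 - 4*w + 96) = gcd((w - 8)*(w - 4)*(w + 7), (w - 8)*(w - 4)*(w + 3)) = w^2 - 12*w + 32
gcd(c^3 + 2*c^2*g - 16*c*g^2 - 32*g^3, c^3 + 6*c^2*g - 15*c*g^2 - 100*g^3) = c - 4*g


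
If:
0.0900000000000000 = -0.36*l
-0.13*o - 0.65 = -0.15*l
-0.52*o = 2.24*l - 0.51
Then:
No Solution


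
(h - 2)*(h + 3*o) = h^2 + 3*h*o - 2*h - 6*o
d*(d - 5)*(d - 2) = d^3 - 7*d^2 + 10*d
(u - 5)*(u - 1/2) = u^2 - 11*u/2 + 5/2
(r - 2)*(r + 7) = r^2 + 5*r - 14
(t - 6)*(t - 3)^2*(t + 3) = t^4 - 9*t^3 + 9*t^2 + 81*t - 162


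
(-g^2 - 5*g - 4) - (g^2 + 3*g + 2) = -2*g^2 - 8*g - 6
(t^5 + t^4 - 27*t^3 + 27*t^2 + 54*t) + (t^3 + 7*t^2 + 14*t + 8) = t^5 + t^4 - 26*t^3 + 34*t^2 + 68*t + 8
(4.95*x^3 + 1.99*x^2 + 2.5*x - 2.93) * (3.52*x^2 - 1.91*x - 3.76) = 17.424*x^5 - 2.4497*x^4 - 13.6129*x^3 - 22.571*x^2 - 3.8037*x + 11.0168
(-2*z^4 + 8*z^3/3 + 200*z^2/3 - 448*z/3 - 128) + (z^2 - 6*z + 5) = -2*z^4 + 8*z^3/3 + 203*z^2/3 - 466*z/3 - 123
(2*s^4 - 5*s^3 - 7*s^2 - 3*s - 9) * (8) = 16*s^4 - 40*s^3 - 56*s^2 - 24*s - 72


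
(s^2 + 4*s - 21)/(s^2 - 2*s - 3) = (s + 7)/(s + 1)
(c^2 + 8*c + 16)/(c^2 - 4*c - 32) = (c + 4)/(c - 8)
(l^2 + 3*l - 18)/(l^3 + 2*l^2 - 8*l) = (l^2 + 3*l - 18)/(l*(l^2 + 2*l - 8))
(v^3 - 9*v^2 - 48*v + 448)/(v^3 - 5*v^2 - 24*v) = (v^2 - v - 56)/(v*(v + 3))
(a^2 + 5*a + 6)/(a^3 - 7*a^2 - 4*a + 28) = (a + 3)/(a^2 - 9*a + 14)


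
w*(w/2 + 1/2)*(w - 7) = w^3/2 - 3*w^2 - 7*w/2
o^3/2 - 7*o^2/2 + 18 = (o/2 + 1)*(o - 6)*(o - 3)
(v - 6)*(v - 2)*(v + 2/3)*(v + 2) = v^4 - 16*v^3/3 - 8*v^2 + 64*v/3 + 16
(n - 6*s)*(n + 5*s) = n^2 - n*s - 30*s^2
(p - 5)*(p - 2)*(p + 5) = p^3 - 2*p^2 - 25*p + 50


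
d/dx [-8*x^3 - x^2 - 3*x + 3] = -24*x^2 - 2*x - 3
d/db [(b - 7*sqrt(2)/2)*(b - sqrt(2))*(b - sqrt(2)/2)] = 3*b^2 - 10*sqrt(2)*b + 23/2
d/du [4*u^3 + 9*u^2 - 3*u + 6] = 12*u^2 + 18*u - 3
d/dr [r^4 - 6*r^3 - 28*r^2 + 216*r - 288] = 4*r^3 - 18*r^2 - 56*r + 216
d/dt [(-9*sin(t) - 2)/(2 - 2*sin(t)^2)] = (-4*sin(t) + 9*cos(t)^2 - 18)/(2*cos(t)^3)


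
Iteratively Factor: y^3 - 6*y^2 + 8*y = (y)*(y^2 - 6*y + 8) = y*(y - 2)*(y - 4)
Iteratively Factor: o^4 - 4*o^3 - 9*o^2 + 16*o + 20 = (o - 2)*(o^3 - 2*o^2 - 13*o - 10) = (o - 2)*(o + 1)*(o^2 - 3*o - 10) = (o - 5)*(o - 2)*(o + 1)*(o + 2)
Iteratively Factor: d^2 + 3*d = (d + 3)*(d)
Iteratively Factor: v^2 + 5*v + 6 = (v + 2)*(v + 3)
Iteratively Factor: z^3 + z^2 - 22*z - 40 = (z - 5)*(z^2 + 6*z + 8) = (z - 5)*(z + 2)*(z + 4)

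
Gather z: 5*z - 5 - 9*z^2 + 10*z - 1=-9*z^2 + 15*z - 6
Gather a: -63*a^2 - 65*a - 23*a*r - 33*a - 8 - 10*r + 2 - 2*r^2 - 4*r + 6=-63*a^2 + a*(-23*r - 98) - 2*r^2 - 14*r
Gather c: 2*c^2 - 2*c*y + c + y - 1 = 2*c^2 + c*(1 - 2*y) + y - 1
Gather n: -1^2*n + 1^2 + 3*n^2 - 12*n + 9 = 3*n^2 - 13*n + 10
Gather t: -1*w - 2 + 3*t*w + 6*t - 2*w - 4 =t*(3*w + 6) - 3*w - 6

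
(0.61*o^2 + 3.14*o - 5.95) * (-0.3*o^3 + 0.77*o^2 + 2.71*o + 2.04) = -0.183*o^5 - 0.4723*o^4 + 5.8559*o^3 + 5.1723*o^2 - 9.7189*o - 12.138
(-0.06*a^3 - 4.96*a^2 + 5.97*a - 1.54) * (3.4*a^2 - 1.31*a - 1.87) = -0.204*a^5 - 16.7854*a^4 + 26.9078*a^3 - 3.7815*a^2 - 9.1465*a + 2.8798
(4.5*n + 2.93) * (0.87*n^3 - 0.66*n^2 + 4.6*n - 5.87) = 3.915*n^4 - 0.4209*n^3 + 18.7662*n^2 - 12.937*n - 17.1991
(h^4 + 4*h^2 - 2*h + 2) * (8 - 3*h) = -3*h^5 + 8*h^4 - 12*h^3 + 38*h^2 - 22*h + 16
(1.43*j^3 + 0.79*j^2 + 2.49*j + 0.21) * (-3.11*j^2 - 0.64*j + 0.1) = -4.4473*j^5 - 3.3721*j^4 - 8.1065*j^3 - 2.1677*j^2 + 0.1146*j + 0.021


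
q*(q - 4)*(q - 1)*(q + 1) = q^4 - 4*q^3 - q^2 + 4*q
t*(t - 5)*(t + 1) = t^3 - 4*t^2 - 5*t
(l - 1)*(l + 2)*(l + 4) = l^3 + 5*l^2 + 2*l - 8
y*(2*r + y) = 2*r*y + y^2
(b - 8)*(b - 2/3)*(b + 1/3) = b^3 - 25*b^2/3 + 22*b/9 + 16/9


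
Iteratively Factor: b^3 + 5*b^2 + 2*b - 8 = (b - 1)*(b^2 + 6*b + 8) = (b - 1)*(b + 2)*(b + 4)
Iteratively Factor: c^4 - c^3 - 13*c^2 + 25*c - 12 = (c + 4)*(c^3 - 5*c^2 + 7*c - 3) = (c - 1)*(c + 4)*(c^2 - 4*c + 3) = (c - 1)^2*(c + 4)*(c - 3)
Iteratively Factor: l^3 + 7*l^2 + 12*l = (l + 4)*(l^2 + 3*l) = l*(l + 4)*(l + 3)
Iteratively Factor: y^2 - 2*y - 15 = (y + 3)*(y - 5)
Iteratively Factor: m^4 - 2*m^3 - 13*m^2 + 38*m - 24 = (m - 2)*(m^3 - 13*m + 12) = (m - 2)*(m - 1)*(m^2 + m - 12) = (m - 2)*(m - 1)*(m + 4)*(m - 3)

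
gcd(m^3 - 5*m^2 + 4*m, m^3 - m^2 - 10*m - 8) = m - 4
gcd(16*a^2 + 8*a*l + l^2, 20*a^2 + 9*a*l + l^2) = 4*a + l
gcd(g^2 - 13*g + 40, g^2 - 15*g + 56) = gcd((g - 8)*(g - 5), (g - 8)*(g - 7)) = g - 8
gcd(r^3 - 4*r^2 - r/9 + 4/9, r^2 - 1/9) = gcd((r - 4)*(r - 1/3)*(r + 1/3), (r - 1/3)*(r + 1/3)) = r^2 - 1/9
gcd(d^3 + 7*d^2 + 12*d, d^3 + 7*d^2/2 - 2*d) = d^2 + 4*d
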